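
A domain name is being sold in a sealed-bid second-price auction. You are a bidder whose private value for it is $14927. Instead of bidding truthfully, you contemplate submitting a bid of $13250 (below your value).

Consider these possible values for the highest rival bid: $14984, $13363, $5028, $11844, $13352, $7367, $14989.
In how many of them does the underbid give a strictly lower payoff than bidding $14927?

2

The deviation hurts exactly when the highest competing bid lies strictly between $13250 and $14927 — underbidding then forfeits a profitable win.
$14984: above both → same outcome either way.
$13363: inside the interval → strictly worse (loss $1564).
$5028: below both → same outcome either way.
$11844: below both → same outcome either way.
$13352: inside the interval → strictly worse (loss $1575).
$7367: below both → same outcome either way.
$14989: above both → same outcome either way.
Count: 2.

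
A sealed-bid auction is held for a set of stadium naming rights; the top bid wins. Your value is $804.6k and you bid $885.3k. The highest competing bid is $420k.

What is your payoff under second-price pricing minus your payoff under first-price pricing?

You have the highest bid, so you win under either rule.
Second-price: pay $420k → payoff $384.6k.
First-price: pay your own bid $885.3k → payoff −$80.7k.
Difference = $384.6k − (−$80.7k) = $465.3k.

$465.3k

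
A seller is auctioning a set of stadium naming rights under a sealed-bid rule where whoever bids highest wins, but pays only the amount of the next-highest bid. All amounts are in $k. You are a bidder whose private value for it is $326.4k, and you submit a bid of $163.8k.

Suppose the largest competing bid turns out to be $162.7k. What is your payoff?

$163.7k

Your bid $163.8k exceeds the highest competing bid $162.7k, so you win.
In a second-price auction the winner pays the second-highest bid, $162.7k.
Payoff = value − price = $326.4k − $162.7k = $163.7k.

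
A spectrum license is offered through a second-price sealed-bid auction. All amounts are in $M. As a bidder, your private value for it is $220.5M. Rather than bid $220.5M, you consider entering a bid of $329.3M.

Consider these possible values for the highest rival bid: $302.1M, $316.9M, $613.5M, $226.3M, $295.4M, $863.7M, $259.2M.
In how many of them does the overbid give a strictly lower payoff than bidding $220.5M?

The deviation hurts exactly when the highest competing bid lies strictly between $220.5M and $329.3M — overbidding then wins at a price above your value.
$302.1M: inside the interval → strictly worse (loss $81.6M).
$316.9M: inside the interval → strictly worse (loss $96.4M).
$613.5M: above both → same outcome either way.
$226.3M: inside the interval → strictly worse (loss $5.8M).
$295.4M: inside the interval → strictly worse (loss $74.9M).
$863.7M: above both → same outcome either way.
$259.2M: inside the interval → strictly worse (loss $38.7M).
Count: 5.

5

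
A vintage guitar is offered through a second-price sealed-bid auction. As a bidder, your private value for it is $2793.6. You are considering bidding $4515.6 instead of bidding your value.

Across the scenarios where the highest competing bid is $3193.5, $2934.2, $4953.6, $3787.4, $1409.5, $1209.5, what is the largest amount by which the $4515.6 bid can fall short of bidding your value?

$3193.5: truthful gives $0, deviation gives −$399.9 → loss $399.9.
$2934.2: truthful gives $0, deviation gives −$140.6 → loss $140.6.
$4953.6: same outcome either way → loss $0.
$3787.4: truthful gives $0, deviation gives −$993.8 → loss $993.8.
$1409.5: same outcome either way → loss $0.
$1209.5: same outcome either way → loss $0.
Maximum loss: $993.8.

$993.8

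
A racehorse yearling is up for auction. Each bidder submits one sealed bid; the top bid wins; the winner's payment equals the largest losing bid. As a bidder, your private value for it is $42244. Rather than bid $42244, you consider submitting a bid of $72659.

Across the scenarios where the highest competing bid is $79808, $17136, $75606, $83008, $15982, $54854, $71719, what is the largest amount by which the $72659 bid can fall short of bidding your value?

$79808: same outcome either way → loss $0.
$17136: same outcome either way → loss $0.
$75606: same outcome either way → loss $0.
$83008: same outcome either way → loss $0.
$15982: same outcome either way → loss $0.
$54854: truthful gives $0, deviation gives −$12610 → loss $12610.
$71719: truthful gives $0, deviation gives −$29475 → loss $29475.
Maximum loss: $29475.

$29475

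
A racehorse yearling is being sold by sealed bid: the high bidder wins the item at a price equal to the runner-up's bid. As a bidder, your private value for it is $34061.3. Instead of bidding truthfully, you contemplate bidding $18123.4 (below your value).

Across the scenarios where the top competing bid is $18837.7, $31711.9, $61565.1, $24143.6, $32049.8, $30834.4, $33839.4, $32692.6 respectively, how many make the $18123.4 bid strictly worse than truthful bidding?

7

The deviation hurts exactly when the highest competing bid lies strictly between $18123.4 and $34061.3 — underbidding then forfeits a profitable win.
$18837.7: inside the interval → strictly worse (loss $15223.6).
$31711.9: inside the interval → strictly worse (loss $2349.4).
$61565.1: above both → same outcome either way.
$24143.6: inside the interval → strictly worse (loss $9917.7).
$32049.8: inside the interval → strictly worse (loss $2011.5).
$30834.4: inside the interval → strictly worse (loss $3226.9).
$33839.4: inside the interval → strictly worse (loss $221.9).
$32692.6: inside the interval → strictly worse (loss $1368.7).
Count: 7.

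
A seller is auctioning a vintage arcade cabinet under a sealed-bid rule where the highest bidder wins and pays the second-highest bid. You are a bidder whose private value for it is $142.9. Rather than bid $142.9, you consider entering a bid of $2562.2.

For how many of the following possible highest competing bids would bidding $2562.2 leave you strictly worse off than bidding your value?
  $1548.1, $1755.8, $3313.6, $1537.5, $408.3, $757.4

5

The deviation hurts exactly when the highest competing bid lies strictly between $142.9 and $2562.2 — overbidding then wins at a price above your value.
$1548.1: inside the interval → strictly worse (loss $1405.2).
$1755.8: inside the interval → strictly worse (loss $1612.9).
$3313.6: above both → same outcome either way.
$1537.5: inside the interval → strictly worse (loss $1394.6).
$408.3: inside the interval → strictly worse (loss $265.4).
$757.4: inside the interval → strictly worse (loss $614.5).
Count: 5.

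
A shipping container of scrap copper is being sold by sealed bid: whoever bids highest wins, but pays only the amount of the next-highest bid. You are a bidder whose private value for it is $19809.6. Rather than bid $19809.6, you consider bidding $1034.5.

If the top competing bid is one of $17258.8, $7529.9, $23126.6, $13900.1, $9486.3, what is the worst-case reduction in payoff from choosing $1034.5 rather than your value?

$17258.8: truthful gives $2550.8, deviation gives $0 → loss $2550.8.
$7529.9: truthful gives $12279.7, deviation gives $0 → loss $12279.7.
$23126.6: same outcome either way → loss $0.
$13900.1: truthful gives $5909.5, deviation gives $0 → loss $5909.5.
$9486.3: truthful gives $10323.3, deviation gives $0 → loss $10323.3.
Maximum loss: $12279.7.

$12279.7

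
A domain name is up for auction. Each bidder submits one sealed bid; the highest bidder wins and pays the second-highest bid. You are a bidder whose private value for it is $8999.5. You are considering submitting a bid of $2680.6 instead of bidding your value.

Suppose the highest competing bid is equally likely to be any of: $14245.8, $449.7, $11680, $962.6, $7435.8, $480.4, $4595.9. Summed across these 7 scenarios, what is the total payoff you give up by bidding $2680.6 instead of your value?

$5967.3

The deviation costs you only when the competing bid falls strictly between $2680.6 and $8999.5; elsewhere both bids give the same outcome.
$14245.8: outcomes coincide → loss $0.
$449.7: outcomes coincide → loss $0.
$11680: outcomes coincide → loss $0.
$962.6: outcomes coincide → loss $0.
$7435.8: truthful payoff $1563.7, deviation payoff $0 → loss $1563.7.
$480.4: outcomes coincide → loss $0.
$4595.9: truthful payoff $4403.6, deviation payoff $0 → loss $4403.6.
Total loss = $1563.7 + $4403.6 = $5967.3.
Truthful bidding weakly dominates here: raising your bid can only win items priced above your value, and lowering it can only forfeit items priced below.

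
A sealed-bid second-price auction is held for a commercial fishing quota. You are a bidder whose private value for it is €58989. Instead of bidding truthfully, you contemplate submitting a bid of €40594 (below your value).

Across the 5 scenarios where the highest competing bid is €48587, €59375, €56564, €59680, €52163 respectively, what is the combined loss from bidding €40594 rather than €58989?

The deviation costs you only when the competing bid falls strictly between €40594 and €58989; elsewhere both bids give the same outcome.
€48587: truthful payoff €10402, deviation payoff €0 → loss €10402.
€59375: outcomes coincide → loss €0.
€56564: truthful payoff €2425, deviation payoff €0 → loss €2425.
€59680: outcomes coincide → loss €0.
€52163: truthful payoff €6826, deviation payoff €0 → loss €6826.
Total loss = €10402 + €2425 + €6826 = €19653.

€19653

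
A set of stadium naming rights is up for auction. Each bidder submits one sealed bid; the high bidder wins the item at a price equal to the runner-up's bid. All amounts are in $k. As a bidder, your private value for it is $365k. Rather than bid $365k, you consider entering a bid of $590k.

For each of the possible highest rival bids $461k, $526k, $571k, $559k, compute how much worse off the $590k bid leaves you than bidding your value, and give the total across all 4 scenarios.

$657k

The deviation costs you only when the competing bid falls strictly between $365k and $590k; elsewhere both bids give the same outcome.
$461k: truthful payoff $0k, deviation payoff −$96k → loss $96k.
$526k: truthful payoff $0k, deviation payoff −$161k → loss $161k.
$571k: truthful payoff $0k, deviation payoff −$206k → loss $206k.
$559k: truthful payoff $0k, deviation payoff −$194k → loss $194k.
Total loss = $96k + $161k + $206k + $194k = $657k.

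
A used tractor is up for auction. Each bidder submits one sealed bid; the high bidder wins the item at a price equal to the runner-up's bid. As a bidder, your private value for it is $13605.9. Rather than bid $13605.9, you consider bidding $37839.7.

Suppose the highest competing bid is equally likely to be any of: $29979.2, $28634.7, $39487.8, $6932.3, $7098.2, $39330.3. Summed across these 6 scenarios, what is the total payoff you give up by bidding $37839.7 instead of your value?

$31402.1

The deviation costs you only when the competing bid falls strictly between $13605.9 and $37839.7; elsewhere both bids give the same outcome.
$29979.2: truthful payoff $0, deviation payoff −$16373.3 → loss $16373.3.
$28634.7: truthful payoff $0, deviation payoff −$15028.8 → loss $15028.8.
$39487.8: outcomes coincide → loss $0.
$6932.3: outcomes coincide → loss $0.
$7098.2: outcomes coincide → loss $0.
$39330.3: outcomes coincide → loss $0.
Total loss = $16373.3 + $15028.8 = $31402.1.
Truthful bidding weakly dominates here: raising your bid can only win items priced above your value, and lowering it can only forfeit items priced below.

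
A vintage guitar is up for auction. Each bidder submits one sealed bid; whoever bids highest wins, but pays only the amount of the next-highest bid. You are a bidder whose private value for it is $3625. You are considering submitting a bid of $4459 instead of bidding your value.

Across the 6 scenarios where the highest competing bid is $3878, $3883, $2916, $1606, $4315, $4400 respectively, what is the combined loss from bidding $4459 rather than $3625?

The deviation costs you only when the competing bid falls strictly between $3625 and $4459; elsewhere both bids give the same outcome.
$3878: truthful payoff $0, deviation payoff −$253 → loss $253.
$3883: truthful payoff $0, deviation payoff −$258 → loss $258.
$2916: outcomes coincide → loss $0.
$1606: outcomes coincide → loss $0.
$4315: truthful payoff $0, deviation payoff −$690 → loss $690.
$4400: truthful payoff $0, deviation payoff −$775 → loss $775.
Total loss = $253 + $258 + $690 + $775 = $1976.

$1976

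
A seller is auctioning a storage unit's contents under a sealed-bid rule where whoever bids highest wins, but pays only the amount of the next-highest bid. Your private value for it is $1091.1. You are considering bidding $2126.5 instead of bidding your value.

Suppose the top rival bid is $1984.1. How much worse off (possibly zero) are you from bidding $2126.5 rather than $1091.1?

$893

Bidding your value $1091.1: you lose (since $1091.1 < $1984.1). Payoff $0.
Bidding $2126.5: you win and pay $1984.1. Payoff $1091.1 − $1984.1 = −$893.
The competing bid $1984.1 lies between your value and your inflated bid, so overbidding wins an item priced above your value.
Loss from deviating = $0 − (−$893) = $893.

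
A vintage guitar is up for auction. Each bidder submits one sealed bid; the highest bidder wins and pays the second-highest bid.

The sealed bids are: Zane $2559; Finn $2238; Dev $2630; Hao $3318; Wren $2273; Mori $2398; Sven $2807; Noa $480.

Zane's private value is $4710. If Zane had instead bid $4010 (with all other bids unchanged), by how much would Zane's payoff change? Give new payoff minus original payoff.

$1392

The highest bid among the other bidders is $3318; Zane's bid doesn't change that.
Original bid $2559: Zane is not highest (top rival bid is $3318); payoff $0.
Alternative bid $4010: Zane is highest, pays the top rival bid $3318; payoff $4710 − $3318 = $1392.
Change in payoff = $1392 − ($0) = $1392.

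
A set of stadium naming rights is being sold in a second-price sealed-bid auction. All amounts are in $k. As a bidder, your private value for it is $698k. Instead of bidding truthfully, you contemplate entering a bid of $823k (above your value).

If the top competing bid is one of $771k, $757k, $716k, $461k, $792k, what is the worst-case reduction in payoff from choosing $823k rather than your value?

$771k: truthful gives $0k, deviation gives −$73k → loss $73k.
$757k: truthful gives $0k, deviation gives −$59k → loss $59k.
$716k: truthful gives $0k, deviation gives −$18k → loss $18k.
$461k: same outcome either way → loss $0k.
$792k: truthful gives $0k, deviation gives −$94k → loss $94k.
Maximum loss: $94k.

$94k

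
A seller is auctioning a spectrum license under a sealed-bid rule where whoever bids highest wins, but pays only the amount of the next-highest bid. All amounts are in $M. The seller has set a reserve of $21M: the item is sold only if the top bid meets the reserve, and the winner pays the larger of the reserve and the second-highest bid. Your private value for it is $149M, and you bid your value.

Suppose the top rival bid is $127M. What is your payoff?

$22M

Your bid $149M is the highest and exceeds the reserve.
Price = max(second-highest bid, reserve) = max($127M, $21M) = $127M.
Payoff = $149M − $127M = $22M.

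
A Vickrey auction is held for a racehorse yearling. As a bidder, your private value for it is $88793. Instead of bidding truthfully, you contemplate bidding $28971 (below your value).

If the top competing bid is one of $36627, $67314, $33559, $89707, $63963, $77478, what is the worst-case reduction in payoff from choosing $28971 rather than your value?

$36627: truthful gives $52166, deviation gives $0 → loss $52166.
$67314: truthful gives $21479, deviation gives $0 → loss $21479.
$33559: truthful gives $55234, deviation gives $0 → loss $55234.
$89707: same outcome either way → loss $0.
$63963: truthful gives $24830, deviation gives $0 → loss $24830.
$77478: truthful gives $11315, deviation gives $0 → loss $11315.
Maximum loss: $55234.

$55234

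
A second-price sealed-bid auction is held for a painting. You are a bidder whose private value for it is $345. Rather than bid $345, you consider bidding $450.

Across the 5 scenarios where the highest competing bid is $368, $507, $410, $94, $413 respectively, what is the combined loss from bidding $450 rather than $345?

$156

The deviation costs you only when the competing bid falls strictly between $345 and $450; elsewhere both bids give the same outcome.
$368: truthful payoff $0, deviation payoff −$23 → loss $23.
$507: outcomes coincide → loss $0.
$410: truthful payoff $0, deviation payoff −$65 → loss $65.
$94: outcomes coincide → loss $0.
$413: truthful payoff $0, deviation payoff −$68 → loss $68.
Total loss = $23 + $65 + $68 = $156.
Because the price is fixed by the runner-up's bid, deviating from your value can only change a good outcome into a bad one — never the reverse.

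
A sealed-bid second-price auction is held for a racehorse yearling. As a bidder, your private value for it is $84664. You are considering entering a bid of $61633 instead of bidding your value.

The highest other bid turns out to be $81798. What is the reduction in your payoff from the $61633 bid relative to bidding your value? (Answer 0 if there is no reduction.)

Bidding your value $84664: you win (since $84664 > $81798) and pay $81798. Payoff $2866.
Bidding $61633: you lose. Payoff $0.
The competing bid $81798 lies between your shaded bid and your value, so underbidding forfeits an item you could have won at a profitable price.
Loss from deviating = $2866 − ($0) = $2866.

$2866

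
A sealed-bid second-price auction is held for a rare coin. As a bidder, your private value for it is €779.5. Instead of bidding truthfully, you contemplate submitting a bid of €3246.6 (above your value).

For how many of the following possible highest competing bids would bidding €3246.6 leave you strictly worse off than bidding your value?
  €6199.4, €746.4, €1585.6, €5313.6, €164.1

The deviation hurts exactly when the highest competing bid lies strictly between €779.5 and €3246.6 — overbidding then wins at a price above your value.
€6199.4: above both → same outcome either way.
€746.4: below both → same outcome either way.
€1585.6: inside the interval → strictly worse (loss €806.1).
€5313.6: above both → same outcome either way.
€164.1: below both → same outcome either way.
Count: 1.

1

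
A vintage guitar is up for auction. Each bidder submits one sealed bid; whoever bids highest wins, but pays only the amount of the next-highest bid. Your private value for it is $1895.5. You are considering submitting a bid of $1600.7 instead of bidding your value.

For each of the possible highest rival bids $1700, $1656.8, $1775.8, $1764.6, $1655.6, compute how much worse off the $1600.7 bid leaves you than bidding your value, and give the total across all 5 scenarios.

The deviation costs you only when the competing bid falls strictly between $1600.7 and $1895.5; elsewhere both bids give the same outcome.
$1700: truthful payoff $195.5, deviation payoff $0 → loss $195.5.
$1656.8: truthful payoff $238.7, deviation payoff $0 → loss $238.7.
$1775.8: truthful payoff $119.7, deviation payoff $0 → loss $119.7.
$1764.6: truthful payoff $130.9, deviation payoff $0 → loss $130.9.
$1655.6: truthful payoff $239.9, deviation payoff $0 → loss $239.9.
Total loss = $195.5 + $238.7 + $119.7 + $130.9 + $239.9 = $924.7.

$924.7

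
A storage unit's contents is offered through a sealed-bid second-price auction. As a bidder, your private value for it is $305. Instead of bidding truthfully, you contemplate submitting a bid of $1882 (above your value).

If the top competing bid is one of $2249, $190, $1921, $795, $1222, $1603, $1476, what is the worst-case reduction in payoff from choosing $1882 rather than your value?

$2249: same outcome either way → loss $0.
$190: same outcome either way → loss $0.
$1921: same outcome either way → loss $0.
$795: truthful gives $0, deviation gives −$490 → loss $490.
$1222: truthful gives $0, deviation gives −$917 → loss $917.
$1603: truthful gives $0, deviation gives −$1298 → loss $1298.
$1476: truthful gives $0, deviation gives −$1171 → loss $1171.
Maximum loss: $1298.

$1298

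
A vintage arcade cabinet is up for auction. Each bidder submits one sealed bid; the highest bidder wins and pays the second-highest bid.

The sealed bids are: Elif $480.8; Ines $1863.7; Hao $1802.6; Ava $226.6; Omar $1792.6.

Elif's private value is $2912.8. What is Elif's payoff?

$0

Highest bid: Ines at $1863.7, so Ines wins.
Second-highest bid: Hao at $1802.6 — that is the price the winner pays.
Elif did not win, so Elif pays nothing and receives nothing: payoff $0.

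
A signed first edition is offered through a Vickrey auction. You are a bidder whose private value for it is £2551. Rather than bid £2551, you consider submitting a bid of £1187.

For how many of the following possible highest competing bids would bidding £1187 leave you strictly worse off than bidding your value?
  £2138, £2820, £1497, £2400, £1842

4

The deviation hurts exactly when the highest competing bid lies strictly between £1187 and £2551 — underbidding then forfeits a profitable win.
£2138: inside the interval → strictly worse (loss £413).
£2820: above both → same outcome either way.
£1497: inside the interval → strictly worse (loss £1054).
£2400: inside the interval → strictly worse (loss £151).
£1842: inside the interval → strictly worse (loss £709).
Count: 4.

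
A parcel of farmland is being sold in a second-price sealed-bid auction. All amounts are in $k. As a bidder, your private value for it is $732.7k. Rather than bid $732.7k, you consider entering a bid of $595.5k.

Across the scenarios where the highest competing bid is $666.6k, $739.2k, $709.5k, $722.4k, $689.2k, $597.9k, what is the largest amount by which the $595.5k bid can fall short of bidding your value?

$666.6k: truthful gives $66.1k, deviation gives $0k → loss $66.1k.
$739.2k: same outcome either way → loss $0k.
$709.5k: truthful gives $23.2k, deviation gives $0k → loss $23.2k.
$722.4k: truthful gives $10.3k, deviation gives $0k → loss $10.3k.
$689.2k: truthful gives $43.5k, deviation gives $0k → loss $43.5k.
$597.9k: truthful gives $134.8k, deviation gives $0k → loss $134.8k.
Maximum loss: $134.8k.

$134.8k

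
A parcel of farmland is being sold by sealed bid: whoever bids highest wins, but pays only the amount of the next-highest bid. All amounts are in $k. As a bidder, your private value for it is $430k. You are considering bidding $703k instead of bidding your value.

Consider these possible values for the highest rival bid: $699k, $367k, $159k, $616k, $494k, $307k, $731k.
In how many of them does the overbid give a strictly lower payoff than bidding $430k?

The deviation hurts exactly when the highest competing bid lies strictly between $430k and $703k — overbidding then wins at a price above your value.
$699k: inside the interval → strictly worse (loss $269k).
$367k: below both → same outcome either way.
$159k: below both → same outcome either way.
$616k: inside the interval → strictly worse (loss $186k).
$494k: inside the interval → strictly worse (loss $64k).
$307k: below both → same outcome either way.
$731k: above both → same outcome either way.
Count: 3.

3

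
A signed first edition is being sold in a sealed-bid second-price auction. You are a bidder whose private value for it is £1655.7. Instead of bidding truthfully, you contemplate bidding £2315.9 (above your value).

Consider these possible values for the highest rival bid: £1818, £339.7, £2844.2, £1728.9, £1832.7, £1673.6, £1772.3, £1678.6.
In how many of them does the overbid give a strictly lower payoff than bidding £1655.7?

6

The deviation hurts exactly when the highest competing bid lies strictly between £1655.7 and £2315.9 — overbidding then wins at a price above your value.
£1818: inside the interval → strictly worse (loss £162.3).
£339.7: below both → same outcome either way.
£2844.2: above both → same outcome either way.
£1728.9: inside the interval → strictly worse (loss £73.2).
£1832.7: inside the interval → strictly worse (loss £177).
£1673.6: inside the interval → strictly worse (loss £17.9).
£1772.3: inside the interval → strictly worse (loss £116.6).
£1678.6: inside the interval → strictly worse (loss £22.9).
Count: 6.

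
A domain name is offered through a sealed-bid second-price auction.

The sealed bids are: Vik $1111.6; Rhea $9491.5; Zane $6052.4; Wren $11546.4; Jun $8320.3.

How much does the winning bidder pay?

$9491.5

Highest bid: Wren at $11546.4, so Wren wins.
Second-highest bid: Rhea at $9491.5 — that is the price the winner pays.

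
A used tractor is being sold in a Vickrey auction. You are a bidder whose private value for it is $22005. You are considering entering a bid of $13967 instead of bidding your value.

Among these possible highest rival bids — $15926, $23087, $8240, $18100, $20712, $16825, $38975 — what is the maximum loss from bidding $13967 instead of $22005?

$6079

$15926: truthful gives $6079, deviation gives $0 → loss $6079.
$23087: same outcome either way → loss $0.
$8240: same outcome either way → loss $0.
$18100: truthful gives $3905, deviation gives $0 → loss $3905.
$20712: truthful gives $1293, deviation gives $0 → loss $1293.
$16825: truthful gives $5180, deviation gives $0 → loss $5180.
$38975: same outcome either way → loss $0.
Maximum loss: $6079.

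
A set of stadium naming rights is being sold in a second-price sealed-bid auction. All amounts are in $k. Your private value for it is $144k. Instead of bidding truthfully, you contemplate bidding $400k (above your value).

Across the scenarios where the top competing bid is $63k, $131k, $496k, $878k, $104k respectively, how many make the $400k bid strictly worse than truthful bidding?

The deviation hurts exactly when the highest competing bid lies strictly between $144k and $400k — overbidding then wins at a price above your value.
$63k: below both → same outcome either way.
$131k: below both → same outcome either way.
$496k: above both → same outcome either way.
$878k: above both → same outcome either way.
$104k: below both → same outcome either way.
Count: 0.

0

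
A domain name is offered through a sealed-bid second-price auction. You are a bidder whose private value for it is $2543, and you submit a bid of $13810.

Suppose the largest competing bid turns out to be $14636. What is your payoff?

$0

Your bid $13810 is below the highest competing bid $14636, so you lose.
A losing bidder pays nothing and receives nothing: payoff = $0.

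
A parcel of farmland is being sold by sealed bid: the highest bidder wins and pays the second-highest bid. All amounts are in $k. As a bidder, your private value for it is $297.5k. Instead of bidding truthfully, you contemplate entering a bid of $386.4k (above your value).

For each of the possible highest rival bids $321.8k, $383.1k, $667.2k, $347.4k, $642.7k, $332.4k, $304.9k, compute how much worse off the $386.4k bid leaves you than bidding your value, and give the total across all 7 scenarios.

$202.1k

The deviation costs you only when the competing bid falls strictly between $297.5k and $386.4k; elsewhere both bids give the same outcome.
$321.8k: truthful payoff $0k, deviation payoff −$24.3k → loss $24.3k.
$383.1k: truthful payoff $0k, deviation payoff −$85.6k → loss $85.6k.
$667.2k: outcomes coincide → loss $0k.
$347.4k: truthful payoff $0k, deviation payoff −$49.9k → loss $49.9k.
$642.7k: outcomes coincide → loss $0k.
$332.4k: truthful payoff $0k, deviation payoff −$34.9k → loss $34.9k.
$304.9k: truthful payoff $0k, deviation payoff −$7.4k → loss $7.4k.
Total loss = $24.3k + $85.6k + $49.9k + $34.9k + $7.4k = $202.1k.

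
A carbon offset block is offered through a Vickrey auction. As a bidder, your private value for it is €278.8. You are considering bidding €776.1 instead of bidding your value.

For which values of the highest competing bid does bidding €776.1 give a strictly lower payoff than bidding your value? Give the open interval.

(€278.8, €776.1)

If the competing bid is below €278.8, both bids win at the same price — no difference.
If it is above €776.1, both bids lose — no difference.
If it lies strictly between €278.8 and €776.1, bidding your value loses (payoff 0) while bidding €776.1 wins at a price above your value (payoff negative).
So the deviation strictly hurts on the open interval (€278.8, €776.1).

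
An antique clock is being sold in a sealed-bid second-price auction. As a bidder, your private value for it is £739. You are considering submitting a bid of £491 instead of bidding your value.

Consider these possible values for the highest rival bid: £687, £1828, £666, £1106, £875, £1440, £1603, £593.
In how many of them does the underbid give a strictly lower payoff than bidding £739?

The deviation hurts exactly when the highest competing bid lies strictly between £491 and £739 — underbidding then forfeits a profitable win.
£687: inside the interval → strictly worse (loss £52).
£1828: above both → same outcome either way.
£666: inside the interval → strictly worse (loss £73).
£1106: above both → same outcome either way.
£875: above both → same outcome either way.
£1440: above both → same outcome either way.
£1603: above both → same outcome either way.
£593: inside the interval → strictly worse (loss £146).
Count: 3.

3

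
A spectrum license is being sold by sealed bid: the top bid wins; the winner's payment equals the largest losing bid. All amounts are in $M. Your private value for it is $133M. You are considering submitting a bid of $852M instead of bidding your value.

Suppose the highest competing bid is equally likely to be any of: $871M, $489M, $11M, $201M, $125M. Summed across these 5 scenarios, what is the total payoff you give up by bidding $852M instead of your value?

$424M

The deviation costs you only when the competing bid falls strictly between $133M and $852M; elsewhere both bids give the same outcome.
$871M: outcomes coincide → loss $0M.
$489M: truthful payoff $0M, deviation payoff −$356M → loss $356M.
$11M: outcomes coincide → loss $0M.
$201M: truthful payoff $0M, deviation payoff −$68M → loss $68M.
$125M: outcomes coincide → loss $0M.
Total loss = $356M + $68M = $424M.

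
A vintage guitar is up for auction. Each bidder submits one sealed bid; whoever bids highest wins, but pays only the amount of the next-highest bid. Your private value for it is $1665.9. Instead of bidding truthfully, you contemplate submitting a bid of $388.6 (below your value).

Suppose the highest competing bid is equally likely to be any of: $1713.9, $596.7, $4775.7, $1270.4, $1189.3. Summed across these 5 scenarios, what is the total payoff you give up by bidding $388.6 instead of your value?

The deviation costs you only when the competing bid falls strictly between $388.6 and $1665.9; elsewhere both bids give the same outcome.
$1713.9: outcomes coincide → loss $0.
$596.7: truthful payoff $1069.2, deviation payoff $0 → loss $1069.2.
$4775.7: outcomes coincide → loss $0.
$1270.4: truthful payoff $395.5, deviation payoff $0 → loss $395.5.
$1189.3: truthful payoff $476.6, deviation payoff $0 → loss $476.6.
Total loss = $1069.2 + $395.5 + $476.6 = $1941.3.

$1941.3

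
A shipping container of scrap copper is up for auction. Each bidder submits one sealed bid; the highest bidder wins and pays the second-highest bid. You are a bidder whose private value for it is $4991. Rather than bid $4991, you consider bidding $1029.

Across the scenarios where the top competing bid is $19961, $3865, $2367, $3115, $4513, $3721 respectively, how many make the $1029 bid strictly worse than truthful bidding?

5

The deviation hurts exactly when the highest competing bid lies strictly between $1029 and $4991 — underbidding then forfeits a profitable win.
$19961: above both → same outcome either way.
$3865: inside the interval → strictly worse (loss $1126).
$2367: inside the interval → strictly worse (loss $2624).
$3115: inside the interval → strictly worse (loss $1876).
$4513: inside the interval → strictly worse (loss $478).
$3721: inside the interval → strictly worse (loss $1270).
Count: 5.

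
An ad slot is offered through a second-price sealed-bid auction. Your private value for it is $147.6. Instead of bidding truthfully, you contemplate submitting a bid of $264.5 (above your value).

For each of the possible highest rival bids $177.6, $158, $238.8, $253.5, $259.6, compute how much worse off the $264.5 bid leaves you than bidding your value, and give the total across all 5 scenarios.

$349.5

The deviation costs you only when the competing bid falls strictly between $147.6 and $264.5; elsewhere both bids give the same outcome.
$177.6: truthful payoff $0, deviation payoff −$30 → loss $30.
$158: truthful payoff $0, deviation payoff −$10.4 → loss $10.4.
$238.8: truthful payoff $0, deviation payoff −$91.2 → loss $91.2.
$253.5: truthful payoff $0, deviation payoff −$105.9 → loss $105.9.
$259.6: truthful payoff $0, deviation payoff −$112 → loss $112.
Total loss = $30 + $10.4 + $91.2 + $105.9 + $112 = $349.5.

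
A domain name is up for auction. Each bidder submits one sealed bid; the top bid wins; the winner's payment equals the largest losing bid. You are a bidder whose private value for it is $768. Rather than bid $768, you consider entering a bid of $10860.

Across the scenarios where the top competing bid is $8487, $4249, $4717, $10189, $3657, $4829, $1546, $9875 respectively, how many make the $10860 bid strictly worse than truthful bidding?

The deviation hurts exactly when the highest competing bid lies strictly between $768 and $10860 — overbidding then wins at a price above your value.
$8487: inside the interval → strictly worse (loss $7719).
$4249: inside the interval → strictly worse (loss $3481).
$4717: inside the interval → strictly worse (loss $3949).
$10189: inside the interval → strictly worse (loss $9421).
$3657: inside the interval → strictly worse (loss $2889).
$4829: inside the interval → strictly worse (loss $4061).
$1546: inside the interval → strictly worse (loss $778).
$9875: inside the interval → strictly worse (loss $9107).
Count: 8.

8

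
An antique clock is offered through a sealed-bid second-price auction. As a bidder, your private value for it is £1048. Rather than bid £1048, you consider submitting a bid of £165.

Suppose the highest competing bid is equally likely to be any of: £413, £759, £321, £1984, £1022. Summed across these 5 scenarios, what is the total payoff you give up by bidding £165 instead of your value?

£1677

The deviation costs you only when the competing bid falls strictly between £165 and £1048; elsewhere both bids give the same outcome.
£413: truthful payoff £635, deviation payoff £0 → loss £635.
£759: truthful payoff £289, deviation payoff £0 → loss £289.
£321: truthful payoff £727, deviation payoff £0 → loss £727.
£1984: outcomes coincide → loss £0.
£1022: truthful payoff £26, deviation payoff £0 → loss £26.
Total loss = £635 + £289 + £727 + £26 = £1677.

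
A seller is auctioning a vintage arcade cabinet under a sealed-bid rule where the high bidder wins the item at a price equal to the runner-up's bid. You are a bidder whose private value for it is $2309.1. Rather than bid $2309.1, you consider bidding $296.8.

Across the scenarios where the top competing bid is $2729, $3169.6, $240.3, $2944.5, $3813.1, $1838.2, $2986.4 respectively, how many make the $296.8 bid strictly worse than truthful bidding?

The deviation hurts exactly when the highest competing bid lies strictly between $296.8 and $2309.1 — underbidding then forfeits a profitable win.
$2729: above both → same outcome either way.
$3169.6: above both → same outcome either way.
$240.3: below both → same outcome either way.
$2944.5: above both → same outcome either way.
$3813.1: above both → same outcome either way.
$1838.2: inside the interval → strictly worse (loss $470.9).
$2986.4: above both → same outcome either way.
Count: 1.

1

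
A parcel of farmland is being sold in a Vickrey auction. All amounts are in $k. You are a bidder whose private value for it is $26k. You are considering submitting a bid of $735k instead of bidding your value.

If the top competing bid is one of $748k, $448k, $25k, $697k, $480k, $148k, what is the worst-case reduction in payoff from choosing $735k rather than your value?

$671k

$748k: same outcome either way → loss $0k.
$448k: truthful gives $0k, deviation gives −$422k → loss $422k.
$25k: same outcome either way → loss $0k.
$697k: truthful gives $0k, deviation gives −$671k → loss $671k.
$480k: truthful gives $0k, deviation gives −$454k → loss $454k.
$148k: truthful gives $0k, deviation gives −$122k → loss $122k.
Maximum loss: $671k.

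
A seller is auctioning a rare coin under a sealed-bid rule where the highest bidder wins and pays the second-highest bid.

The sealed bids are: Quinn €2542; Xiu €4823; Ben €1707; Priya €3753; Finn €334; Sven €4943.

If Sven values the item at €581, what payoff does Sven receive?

−€4242

Highest bid: Sven at €4943, so Sven wins.
Second-highest bid: Xiu at €4823 — that is the price the winner pays.
Sven's payoff = value − price = €581 − €4823 = −€4242.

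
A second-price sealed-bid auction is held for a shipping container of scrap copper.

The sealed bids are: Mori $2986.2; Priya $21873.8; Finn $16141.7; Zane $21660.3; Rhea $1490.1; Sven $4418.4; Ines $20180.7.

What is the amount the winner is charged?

Highest bid: Priya at $21873.8, so Priya wins.
Second-highest bid: Zane at $21660.3 — that is the price the winner pays.

$21660.3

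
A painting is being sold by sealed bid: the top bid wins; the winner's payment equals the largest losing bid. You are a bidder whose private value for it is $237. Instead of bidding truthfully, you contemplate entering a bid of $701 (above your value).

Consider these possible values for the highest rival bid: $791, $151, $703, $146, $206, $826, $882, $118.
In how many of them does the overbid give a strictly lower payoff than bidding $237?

The deviation hurts exactly when the highest competing bid lies strictly between $237 and $701 — overbidding then wins at a price above your value.
$791: above both → same outcome either way.
$151: below both → same outcome either way.
$703: above both → same outcome either way.
$146: below both → same outcome either way.
$206: below both → same outcome either way.
$826: above both → same outcome either way.
$882: above both → same outcome either way.
$118: below both → same outcome either way.
Count: 0.

0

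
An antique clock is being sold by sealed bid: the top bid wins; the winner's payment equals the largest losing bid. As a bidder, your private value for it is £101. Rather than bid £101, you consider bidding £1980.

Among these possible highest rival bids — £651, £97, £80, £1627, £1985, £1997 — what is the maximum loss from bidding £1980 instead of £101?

£1526

£651: truthful gives £0, deviation gives −£550 → loss £550.
£97: same outcome either way → loss £0.
£80: same outcome either way → loss £0.
£1627: truthful gives £0, deviation gives −£1526 → loss £1526.
£1985: same outcome either way → loss £0.
£1997: same outcome either way → loss £0.
Maximum loss: £1526.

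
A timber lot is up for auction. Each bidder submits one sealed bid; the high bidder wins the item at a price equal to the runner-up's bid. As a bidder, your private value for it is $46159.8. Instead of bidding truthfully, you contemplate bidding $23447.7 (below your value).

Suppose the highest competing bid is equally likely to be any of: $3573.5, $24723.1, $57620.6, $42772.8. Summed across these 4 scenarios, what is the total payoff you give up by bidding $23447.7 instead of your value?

$24823.7

The deviation costs you only when the competing bid falls strictly between $23447.7 and $46159.8; elsewhere both bids give the same outcome.
$3573.5: outcomes coincide → loss $0.
$24723.1: truthful payoff $21436.7, deviation payoff $0 → loss $21436.7.
$57620.6: outcomes coincide → loss $0.
$42772.8: truthful payoff $3387, deviation payoff $0 → loss $3387.
Total loss = $21436.7 + $3387 = $24823.7.
Truthful bidding weakly dominates here: raising your bid can only win items priced above your value, and lowering it can only forfeit items priced below.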